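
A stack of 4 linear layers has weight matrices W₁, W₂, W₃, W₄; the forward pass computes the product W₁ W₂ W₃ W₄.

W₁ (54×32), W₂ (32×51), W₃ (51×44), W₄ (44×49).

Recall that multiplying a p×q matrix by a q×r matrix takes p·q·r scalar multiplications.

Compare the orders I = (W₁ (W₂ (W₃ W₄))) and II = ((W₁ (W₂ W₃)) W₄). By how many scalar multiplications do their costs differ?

10332

Order I = (W₁ (W₂ (W₃ W₄))): (W₃ W₄): 51×44 by 44×49 → 51×49, cost 51·44·49 = 109956; (W₂ (W₃ W₄)): 32×51 by 51×49 → 32×49, cost 32·51·49 = 79968; cumulative 189924; (W₁ (W₂ (W₃ W₄))): 54×32 by 32×49 → 54×49, cost 54·32·49 = 84672; cumulative 274596. Total 274596.
Order II = ((W₁ (W₂ W₃)) W₄): (W₂ W₃): 32×51 by 51×44 → 32×44, cost 32·51·44 = 71808; (W₁ (W₂ W₃)): 54×32 by 32×44 → 54×44, cost 54·32·44 = 76032; cumulative 147840; ((W₁ (W₂ W₃)) W₄): 54×44 by 44×49 → 54×49, cost 54·44·49 = 116424; cumulative 264264. Total 264264.
Difference: |274596 − 264264| = 10332.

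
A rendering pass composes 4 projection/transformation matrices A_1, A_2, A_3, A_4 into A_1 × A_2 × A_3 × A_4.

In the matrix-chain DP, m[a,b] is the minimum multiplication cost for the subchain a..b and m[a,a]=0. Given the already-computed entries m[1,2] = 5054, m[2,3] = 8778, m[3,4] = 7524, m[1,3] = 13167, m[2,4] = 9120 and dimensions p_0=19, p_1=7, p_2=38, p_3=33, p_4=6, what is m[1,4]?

9918

m[1,4] = min over k∈[1,3] of m[1,k]+m[k+1,4]+p_{0}·p_k·p_{4}.
k=1: 0 + 9120 + 19·7·6 = 9918; k=2: 5054 + 7524 + 19·38·6 = 16910; k=3: 13167 + 0 + 19·33·6 = 16929.
Minimum: 9918 at k=1.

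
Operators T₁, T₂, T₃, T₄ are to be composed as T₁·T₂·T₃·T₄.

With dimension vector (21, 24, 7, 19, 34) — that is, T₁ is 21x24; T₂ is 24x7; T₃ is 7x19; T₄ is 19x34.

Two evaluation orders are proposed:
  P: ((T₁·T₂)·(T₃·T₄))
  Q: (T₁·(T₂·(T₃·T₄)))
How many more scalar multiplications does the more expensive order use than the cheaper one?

14322

Order P = ((T₁·T₂)·(T₃·T₄)): (T₁·T₂): 21×24 by 24×7 → 21×7, cost 21·24·7 = 3528; (T₃·T₄): 7×19 by 19×34 → 7×34, cost 7·19·34 = 4522; ((T₁·T₂)·(T₃·T₄)): 21×7 by 7×34 → 21×34, cost 21·7·34 = 4998; cumulative 13048. Total 13048.
Order Q = (T₁·(T₂·(T₃·T₄))): (T₃·T₄): 7×19 by 19×34 → 7×34, cost 7·19·34 = 4522; (T₂·(T₃·T₄)): 24×7 by 7×34 → 24×34, cost 24·7·34 = 5712; cumulative 10234; (T₁·(T₂·(T₃·T₄))): 21×24 by 24×34 → 21×34, cost 21·24·34 = 17136; cumulative 27370. Total 27370.
Difference: |13048 − 27370| = 14322.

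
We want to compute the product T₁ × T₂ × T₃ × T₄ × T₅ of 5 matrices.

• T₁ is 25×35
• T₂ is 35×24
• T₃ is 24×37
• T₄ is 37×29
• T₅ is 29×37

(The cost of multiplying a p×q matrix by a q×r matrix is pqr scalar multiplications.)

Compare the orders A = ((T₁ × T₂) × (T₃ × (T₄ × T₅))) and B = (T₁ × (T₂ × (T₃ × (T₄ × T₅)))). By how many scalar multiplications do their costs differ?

Order A = ((T₁ × T₂) × (T₃ × (T₄ × T₅))): (T₁ × T₂): 25×35 by 35×24 → 25×24, cost 25·35·24 = 21000; (T₄ × T₅): 37×29 by 29×37 → 37×37, cost 37·29·37 = 39701; (T₃ × (T₄ × T₅)): 24×37 by 37×37 → 24×37, cost 24·37·37 = 32856; cumulative 72557; ((T₁ × T₂) × (T₃ × (T₄ × T₅))): 25×24 by 24×37 → 25×37, cost 25·24·37 = 22200; cumulative 115757. Total 115757.
Order B = (T₁ × (T₂ × (T₃ × (T₄ × T₅)))): (T₄ × T₅): 37×29 by 29×37 → 37×37, cost 37·29·37 = 39701; (T₃ × (T₄ × T₅)): 24×37 by 37×37 → 24×37, cost 24·37·37 = 32856; cumulative 72557; (T₂ × (T₃ × (T₄ × T₅))): 35×24 by 24×37 → 35×37, cost 35·24·37 = 31080; cumulative 103637; (T₁ × (T₂ × (T₃ × (T₄ × T₅)))): 25×35 by 35×37 → 25×37, cost 25·35·37 = 32375; cumulative 136012. Total 136012.
Difference: |115757 − 136012| = 20255.

20255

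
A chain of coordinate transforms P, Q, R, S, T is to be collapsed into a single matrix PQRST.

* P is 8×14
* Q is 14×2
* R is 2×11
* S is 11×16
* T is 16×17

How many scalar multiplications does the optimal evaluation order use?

Adjacent pairs: PQ = 8·14·2 = 224; QR = 14·2·11 = 308; RS = 2·11·16 = 352; ST = 11·16·17 = 2992.
Length 3: P..R: k=1: 0+308+8·14·11=1540; k=2: 224+0+8·2·11=400 → min 400 | Q..S: k=2: 0+352+14·2·16=800; k=3: 308+0+14·11·16=2772 → min 800 | R..T: k=3: 0+2992+2·11·17=3366; k=4: 352+0+2·16·17=896 → min 896.
Length 4: P..S: k=1: 0+800+8·14·16=2592; k=2: 224+352+8·2·16=832; k=3: 400+0+8·11·16=1808 → min 832 | Q..T: k=2: 0+896+14·2·17=1372; k=3: 308+2992+14·11·17=5918; k=4: 800+0+14·16·17=4608 → min 1372.
Length 5: P..T: k=1: 0+1372+8·14·17=3276; k=2: 224+896+8·2·17=1392; k=3: 400+2992+8·11·17=4888; k=4: 832+0+8·16·17=3008 → min 1392.
Optimal order: ((PQ)((RS)T)) with cost 1392.

1392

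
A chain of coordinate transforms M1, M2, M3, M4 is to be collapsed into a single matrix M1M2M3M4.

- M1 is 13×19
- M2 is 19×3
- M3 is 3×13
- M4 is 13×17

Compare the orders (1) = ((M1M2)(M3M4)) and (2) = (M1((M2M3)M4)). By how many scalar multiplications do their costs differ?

Order (1) = ((M1M2)(M3M4)): (M1M2): 13×19 by 19×3 → 13×3, cost 13·19·3 = 741; (M3M4): 3×13 by 13×17 → 3×17, cost 3·13·17 = 663; ((M1M2)(M3M4)): 13×3 by 3×17 → 13×17, cost 13·3·17 = 663; cumulative 2067. Total 2067.
Order (2) = (M1((M2M3)M4)): (M2M3): 19×3 by 3×13 → 19×13, cost 19·3·13 = 741; ((M2M3)M4): 19×13 by 13×17 → 19×17, cost 19·13·17 = 4199; cumulative 4940; (M1((M2M3)M4)): 13×19 by 19×17 → 13×17, cost 13·19·17 = 4199; cumulative 9139. Total 9139.
Difference: |2067 − 9139| = 7072.

7072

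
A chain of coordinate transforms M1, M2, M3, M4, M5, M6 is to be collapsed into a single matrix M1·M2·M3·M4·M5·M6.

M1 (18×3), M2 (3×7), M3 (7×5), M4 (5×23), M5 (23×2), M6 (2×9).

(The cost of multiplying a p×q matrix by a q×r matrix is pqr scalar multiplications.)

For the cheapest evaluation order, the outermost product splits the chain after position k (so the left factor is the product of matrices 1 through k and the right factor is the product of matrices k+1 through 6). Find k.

5

Adjacent pairs: M1M2 = 18·3·7 = 378; M2M3 = 3·7·5 = 105; M3M4 = 7·5·23 = 805; M4M5 = 5·23·2 = 230; M5M6 = 23·2·9 = 414.
Length 3: M1..M3: k=1: 0+105+18·3·5=375; k=2: 378+0+18·7·5=1008 → min 375 | M2..M4: k=2: 0+805+3·7·23=1288; k=3: 105+0+3·5·23=450 → min 450 | M3..M5: k=3: 0+230+7·5·2=300; k=4: 805+0+7·23·2=1127 → min 300 | M4..M6: k=4: 0+414+5·23·9=1449; k=5: 230+0+5·2·9=320 → min 320.
Length 4: M1..M4: k=1: 0+450+18·3·23=1692; k=2: 378+805+18·7·23=4081; k=3: 375+0+18·5·23=2445 → min 1692 | M2..M5: k=2: 0+300+3·7·2=342; k=3: 105+230+3·5·2=365; k=4: 450+0+3·23·2=588 → min 342 | M3..M6: k=3: 0+320+7·5·9=635; k=4: 805+414+7·23·9=2668; k=5: 300+0+7·2·9=426 → min 426.
Length 5: M1..M5: k=1: 0+342+18·3·2=450; k=2: 378+300+18·7·2=930; k=3: 375+230+18·5·2=785; k=4: 1692+0+18·23·2=2520 → min 450 | M2..M6: k=2: 0+426+3·7·9=615; k=3: 105+320+3·5·9=560; k=4: 450+414+3·23·9=1485; k=5: 342+0+3·2·9=396 → min 396.
Top-level splits: k=1: (M1..M1)·(M2..M6) → 0+396+18·3·9 = 882; k=2: (M1..M2)·(M3..M6) → 378+426+18·7·9 = 1938; k=3: (M1..M3)·(M4..M6) → 375+320+18·5·9 = 1505; k=4: (M1..M4)·(M5..M6) → 1692+414+18·23·9 = 5832; k=5: (M1..M5)·(M6..M6) → 450+0+18·2·9 = 774.
Best split is after M5, i.e. k = 5.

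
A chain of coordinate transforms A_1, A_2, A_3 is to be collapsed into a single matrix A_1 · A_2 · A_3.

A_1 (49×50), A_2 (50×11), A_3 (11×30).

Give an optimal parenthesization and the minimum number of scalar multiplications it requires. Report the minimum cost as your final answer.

(A_1 · (A_2 · A_3)): cost 90000.
((A_1 · A_2) · A_3): cost 43120.
Optimal: ((A_1 · A_2) · A_3) with cost 43120.

43120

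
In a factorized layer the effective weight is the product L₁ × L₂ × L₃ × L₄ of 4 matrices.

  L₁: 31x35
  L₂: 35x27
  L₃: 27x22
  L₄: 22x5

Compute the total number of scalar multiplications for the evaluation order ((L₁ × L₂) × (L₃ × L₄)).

(L₁ × L₂): 31×35 by 35×27 → 31×27, cost 31·35·27 = 29295
(L₃ × L₄): 27×22 by 22×5 → 27×5, cost 27·22·5 = 2970
((L₁ × L₂) × (L₃ × L₄)): 31×27 by 27×5 → 31×5, cost 31·27·5 = 4185; cumulative 36450
Total: 36450 scalar multiplications.

36450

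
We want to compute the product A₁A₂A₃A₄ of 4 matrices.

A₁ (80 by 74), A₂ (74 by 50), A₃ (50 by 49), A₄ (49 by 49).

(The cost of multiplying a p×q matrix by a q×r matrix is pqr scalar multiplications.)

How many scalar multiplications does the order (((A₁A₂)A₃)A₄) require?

(A₁A₂): 80×74 by 74×50 → 80×50, cost 80·74·50 = 296000
((A₁A₂)A₃): 80×50 by 50×49 → 80×49, cost 80·50·49 = 196000; cumulative 492000
(((A₁A₂)A₃)A₄): 80×49 by 49×49 → 80×49, cost 80·49·49 = 192080; cumulative 684080
Total: 684080 scalar multiplications.

684080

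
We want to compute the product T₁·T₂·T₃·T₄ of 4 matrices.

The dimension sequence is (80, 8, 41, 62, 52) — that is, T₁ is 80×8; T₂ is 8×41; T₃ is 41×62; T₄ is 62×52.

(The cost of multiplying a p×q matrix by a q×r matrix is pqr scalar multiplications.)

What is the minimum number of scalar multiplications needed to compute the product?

Adjacent pairs: T₁T₂ = 80·8·41 = 26240; T₂T₃ = 8·41·62 = 20336; T₃T₄ = 41·62·52 = 132184.
Length 3: T₁..T₃: k=1: 0+20336+80·8·62=60016; k=2: 26240+0+80·41·62=229600 → min 60016 | T₂..T₄: k=2: 0+132184+8·41·52=149240; k=3: 20336+0+8·62·52=46128 → min 46128.
Length 4: T₁..T₄: k=1: 0+46128+80·8·52=79408; k=2: 26240+132184+80·41·52=328984; k=3: 60016+0+80·62·52=317936 → min 79408.
Optimal order: (T₁·((T₂·T₃)·T₄)) with cost 79408.

79408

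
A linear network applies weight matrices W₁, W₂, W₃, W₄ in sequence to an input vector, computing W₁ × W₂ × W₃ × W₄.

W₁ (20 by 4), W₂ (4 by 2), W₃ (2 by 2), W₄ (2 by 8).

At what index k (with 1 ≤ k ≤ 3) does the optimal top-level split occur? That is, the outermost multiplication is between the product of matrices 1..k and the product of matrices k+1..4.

Adjacent pairs: W₁W₂ = 20·4·2 = 160; W₂W₃ = 4·2·2 = 16; W₃W₄ = 2·2·8 = 32.
Length 3: W₁..W₃: k=1: 0+16+20·4·2=176; k=2: 160+0+20·2·2=240 → min 176 | W₂..W₄: k=2: 0+32+4·2·8=96; k=3: 16+0+4·2·8=80 → min 80.
Top-level splits: k=1: (W₁..W₁)·(W₂..W₄) → 0+80+20·4·8 = 720; k=2: (W₁..W₂)·(W₃..W₄) → 160+32+20·2·8 = 512; k=3: (W₁..W₃)·(W₄..W₄) → 176+0+20·2·8 = 496.
Best split is after W₃, i.e. k = 3.

3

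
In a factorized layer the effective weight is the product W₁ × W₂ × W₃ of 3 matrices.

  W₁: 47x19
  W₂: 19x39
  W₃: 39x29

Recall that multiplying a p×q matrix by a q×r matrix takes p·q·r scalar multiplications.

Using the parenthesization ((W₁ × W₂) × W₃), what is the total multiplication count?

(W₁ × W₂): 47×19 by 19×39 → 47×39, cost 47·19·39 = 34827
((W₁ × W₂) × W₃): 47×39 by 39×29 → 47×29, cost 47·39·29 = 53157; cumulative 87984
Total: 87984 scalar multiplications.

87984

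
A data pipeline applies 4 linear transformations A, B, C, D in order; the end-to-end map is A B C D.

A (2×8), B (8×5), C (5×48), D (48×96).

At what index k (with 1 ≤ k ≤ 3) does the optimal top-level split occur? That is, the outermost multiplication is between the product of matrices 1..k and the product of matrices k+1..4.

Adjacent pairs: AB = 2·8·5 = 80; BC = 8·5·48 = 1920; CD = 5·48·96 = 23040.
Length 3: A..C: k=1: 0+1920+2·8·48=2688; k=2: 80+0+2·5·48=560 → min 560 | B..D: k=2: 0+23040+8·5·96=26880; k=3: 1920+0+8·48·96=38784 → min 26880.
Top-level splits: k=1: (A..A)·(B..D) → 0+26880+2·8·96 = 28416; k=2: (A..B)·(C..D) → 80+23040+2·5·96 = 24080; k=3: (A..C)·(D..D) → 560+0+2·48·96 = 9776.
Best split is after C, i.e. k = 3.

3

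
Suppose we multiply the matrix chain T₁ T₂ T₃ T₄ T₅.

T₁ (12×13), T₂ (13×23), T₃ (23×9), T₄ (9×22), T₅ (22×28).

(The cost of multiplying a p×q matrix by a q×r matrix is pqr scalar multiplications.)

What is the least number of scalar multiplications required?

Adjacent pairs: T₁T₂ = 12·13·23 = 3588; T₂T₃ = 13·23·9 = 2691; T₃T₄ = 23·9·22 = 4554; T₄T₅ = 9·22·28 = 5544.
Length 3: T₁..T₃: k=1: 0+2691+12·13·9=4095; k=2: 3588+0+12·23·9=6072 → min 4095 | T₂..T₄: k=2: 0+4554+13·23·22=11132; k=3: 2691+0+13·9·22=5265 → min 5265 | T₃..T₅: k=3: 0+5544+23·9·28=11340; k=4: 4554+0+23·22·28=18722 → min 11340.
Length 4: T₁..T₄: k=1: 0+5265+12·13·22=8697; k=2: 3588+4554+12·23·22=14214; k=3: 4095+0+12·9·22=6471 → min 6471 | T₂..T₅: k=2: 0+11340+13·23·28=19712; k=3: 2691+5544+13·9·28=11511; k=4: 5265+0+13·22·28=13273 → min 11511.
Length 5: T₁..T₅: k=1: 0+11511+12·13·28=15879; k=2: 3588+11340+12·23·28=22656; k=3: 4095+5544+12·9·28=12663; k=4: 6471+0+12·22·28=13863 → min 12663.
Optimal order: ((T₁ (T₂ T₃)) (T₄ T₅)) with cost 12663.

12663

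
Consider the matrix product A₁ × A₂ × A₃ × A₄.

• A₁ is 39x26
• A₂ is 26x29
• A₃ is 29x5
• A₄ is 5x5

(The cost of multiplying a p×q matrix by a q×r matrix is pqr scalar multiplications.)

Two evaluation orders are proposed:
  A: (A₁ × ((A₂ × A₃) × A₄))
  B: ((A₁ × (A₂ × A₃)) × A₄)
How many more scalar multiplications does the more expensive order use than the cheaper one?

325

Order A = (A₁ × ((A₂ × A₃) × A₄)): (A₂ × A₃): 26×29 by 29×5 → 26×5, cost 26·29·5 = 3770; ((A₂ × A₃) × A₄): 26×5 by 5×5 → 26×5, cost 26·5·5 = 650; cumulative 4420; (A₁ × ((A₂ × A₃) × A₄)): 39×26 by 26×5 → 39×5, cost 39·26·5 = 5070; cumulative 9490. Total 9490.
Order B = ((A₁ × (A₂ × A₃)) × A₄): (A₂ × A₃): 26×29 by 29×5 → 26×5, cost 26·29·5 = 3770; (A₁ × (A₂ × A₃)): 39×26 by 26×5 → 39×5, cost 39·26·5 = 5070; cumulative 8840; ((A₁ × (A₂ × A₃)) × A₄): 39×5 by 5×5 → 39×5, cost 39·5·5 = 975; cumulative 9815. Total 9815.
Difference: |9490 − 9815| = 325.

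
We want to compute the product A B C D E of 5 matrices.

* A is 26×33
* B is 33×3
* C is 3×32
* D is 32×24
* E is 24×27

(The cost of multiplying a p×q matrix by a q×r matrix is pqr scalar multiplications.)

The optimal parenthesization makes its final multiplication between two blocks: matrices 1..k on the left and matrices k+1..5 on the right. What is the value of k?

2

Adjacent pairs: AB = 26·33·3 = 2574; BC = 33·3·32 = 3168; CD = 3·32·24 = 2304; DE = 32·24·27 = 20736.
Length 3: A..C: k=1: 0+3168+26·33·32=30624; k=2: 2574+0+26·3·32=5070 → min 5070 | B..D: k=2: 0+2304+33·3·24=4680; k=3: 3168+0+33·32·24=28512 → min 4680 | C..E: k=3: 0+20736+3·32·27=23328; k=4: 2304+0+3·24·27=4248 → min 4248.
Length 4: A..D: k=1: 0+4680+26·33·24=25272; k=2: 2574+2304+26·3·24=6750; k=3: 5070+0+26·32·24=25038 → min 6750 | B..E: k=2: 0+4248+33·3·27=6921; k=3: 3168+20736+33·32·27=52416; k=4: 4680+0+33·24·27=26064 → min 6921.
Top-level splits: k=1: (A..A)·(B..E) → 0+6921+26·33·27 = 30087; k=2: (A..B)·(C..E) → 2574+4248+26·3·27 = 8928; k=3: (A..C)·(D..E) → 5070+20736+26·32·27 = 48270; k=4: (A..D)·(E..E) → 6750+0+26·24·27 = 23598.
Best split is after B, i.e. k = 2.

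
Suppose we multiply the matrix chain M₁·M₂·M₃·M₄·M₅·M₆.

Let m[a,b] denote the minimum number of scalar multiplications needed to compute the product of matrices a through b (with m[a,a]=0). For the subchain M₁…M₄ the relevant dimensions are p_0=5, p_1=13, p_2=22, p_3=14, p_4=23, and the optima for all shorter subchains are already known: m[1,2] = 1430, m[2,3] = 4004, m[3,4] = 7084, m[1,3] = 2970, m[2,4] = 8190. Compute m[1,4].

m[1,4] = min over k∈[1,3] of m[1,k]+m[k+1,4]+p_{0}·p_k·p_{4}.
k=1: 0 + 8190 + 5·13·23 = 9685; k=2: 1430 + 7084 + 5·22·23 = 11044; k=3: 2970 + 0 + 5·14·23 = 4580.
Minimum: 4580 at k=3.

4580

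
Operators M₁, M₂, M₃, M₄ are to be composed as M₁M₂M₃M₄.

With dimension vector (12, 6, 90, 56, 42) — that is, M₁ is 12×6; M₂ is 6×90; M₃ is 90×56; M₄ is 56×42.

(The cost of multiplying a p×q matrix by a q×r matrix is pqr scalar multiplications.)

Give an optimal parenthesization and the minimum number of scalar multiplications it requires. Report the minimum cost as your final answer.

Adjacent pairs: M₁M₂ = 12·6·90 = 6480; M₂M₃ = 6·90·56 = 30240; M₃M₄ = 90·56·42 = 211680.
Length 3: M₁..M₃: k=1: 0+30240+12·6·56=34272; k=2: 6480+0+12·90·56=66960 → min 34272 | M₂..M₄: k=2: 0+211680+6·90·42=234360; k=3: 30240+0+6·56·42=44352 → min 44352.
Length 4: M₁..M₄: k=1: 0+44352+12·6·42=47376; k=2: 6480+211680+12·90·42=263520; k=3: 34272+0+12·56·42=62496 → min 47376.
Optimal parenthesization: (M₁((M₂M₃)M₄)) with cost 47376.

47376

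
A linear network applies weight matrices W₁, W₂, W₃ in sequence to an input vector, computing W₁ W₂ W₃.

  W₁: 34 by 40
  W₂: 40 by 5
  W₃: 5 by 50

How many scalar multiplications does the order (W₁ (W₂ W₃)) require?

(W₂ W₃): 40×5 by 5×50 → 40×50, cost 40·5·50 = 10000
(W₁ (W₂ W₃)): 34×40 by 40×50 → 34×50, cost 34·40·50 = 68000; cumulative 78000
Total: 78000 scalar multiplications.

78000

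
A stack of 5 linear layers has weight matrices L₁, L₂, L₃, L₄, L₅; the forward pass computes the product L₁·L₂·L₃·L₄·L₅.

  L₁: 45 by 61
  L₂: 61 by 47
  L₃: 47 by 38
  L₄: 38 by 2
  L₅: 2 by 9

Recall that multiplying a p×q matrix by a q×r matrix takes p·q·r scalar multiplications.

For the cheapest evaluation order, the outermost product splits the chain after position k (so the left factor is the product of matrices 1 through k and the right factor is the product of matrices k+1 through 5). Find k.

Adjacent pairs: L₁L₂ = 45·61·47 = 129015; L₂L₃ = 61·47·38 = 108946; L₃L₄ = 47·38·2 = 3572; L₄L₅ = 38·2·9 = 684.
Length 3: L₁..L₃: k=1: 0+108946+45·61·38=213256; k=2: 129015+0+45·47·38=209385 → min 209385 | L₂..L₄: k=2: 0+3572+61·47·2=9306; k=3: 108946+0+61·38·2=113582 → min 9306 | L₃..L₅: k=3: 0+684+47·38·9=16758; k=4: 3572+0+47·2·9=4418 → min 4418.
Length 4: L₁..L₄: k=1: 0+9306+45·61·2=14796; k=2: 129015+3572+45·47·2=136817; k=3: 209385+0+45·38·2=212805 → min 14796 | L₂..L₅: k=2: 0+4418+61·47·9=30221; k=3: 108946+684+61·38·9=130492; k=4: 9306+0+61·2·9=10404 → min 10404.
Top-level splits: k=1: (L₁..L₁)·(L₂..L₅) → 0+10404+45·61·9 = 35109; k=2: (L₁..L₂)·(L₃..L₅) → 129015+4418+45·47·9 = 152468; k=3: (L₁..L₃)·(L₄..L₅) → 209385+684+45·38·9 = 225459; k=4: (L₁..L₄)·(L₅..L₅) → 14796+0+45·2·9 = 15606.
Best split is after L₄, i.e. k = 4.

4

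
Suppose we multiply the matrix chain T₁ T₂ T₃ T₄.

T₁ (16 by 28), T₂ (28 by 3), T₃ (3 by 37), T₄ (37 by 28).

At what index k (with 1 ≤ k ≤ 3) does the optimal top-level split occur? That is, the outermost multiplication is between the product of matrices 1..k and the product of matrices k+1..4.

Adjacent pairs: T₁T₂ = 16·28·3 = 1344; T₂T₃ = 28·3·37 = 3108; T₃T₄ = 3·37·28 = 3108.
Length 3: T₁..T₃: k=1: 0+3108+16·28·37=19684; k=2: 1344+0+16·3·37=3120 → min 3120 | T₂..T₄: k=2: 0+3108+28·3·28=5460; k=3: 3108+0+28·37·28=32116 → min 5460.
Top-level splits: k=1: (T₁..T₁)·(T₂..T₄) → 0+5460+16·28·28 = 18004; k=2: (T₁..T₂)·(T₃..T₄) → 1344+3108+16·3·28 = 5796; k=3: (T₁..T₃)·(T₄..T₄) → 3120+0+16·37·28 = 19696.
Best split is after T₂, i.e. k = 2.

2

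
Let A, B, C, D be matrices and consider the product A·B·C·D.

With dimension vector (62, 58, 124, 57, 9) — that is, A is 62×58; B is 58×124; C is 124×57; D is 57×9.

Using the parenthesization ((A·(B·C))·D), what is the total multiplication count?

(B·C): 58×124 by 124×57 → 58×57, cost 58·124·57 = 409944
(A·(B·C)): 62×58 by 58×57 → 62×57, cost 62·58·57 = 204972; cumulative 614916
((A·(B·C))·D): 62×57 by 57×9 → 62×9, cost 62·57·9 = 31806; cumulative 646722
Total: 646722 scalar multiplications.

646722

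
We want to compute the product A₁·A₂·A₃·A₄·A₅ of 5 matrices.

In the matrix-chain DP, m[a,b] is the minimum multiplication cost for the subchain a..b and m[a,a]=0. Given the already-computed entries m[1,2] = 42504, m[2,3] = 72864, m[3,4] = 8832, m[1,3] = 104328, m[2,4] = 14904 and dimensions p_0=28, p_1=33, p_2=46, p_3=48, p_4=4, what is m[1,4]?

18600

m[1,4] = min over k∈[1,3] of m[1,k]+m[k+1,4]+p_{0}·p_k·p_{4}.
k=1: 0 + 14904 + 28·33·4 = 18600; k=2: 42504 + 8832 + 28·46·4 = 56488; k=3: 104328 + 0 + 28·48·4 = 109704.
Minimum: 18600 at k=1.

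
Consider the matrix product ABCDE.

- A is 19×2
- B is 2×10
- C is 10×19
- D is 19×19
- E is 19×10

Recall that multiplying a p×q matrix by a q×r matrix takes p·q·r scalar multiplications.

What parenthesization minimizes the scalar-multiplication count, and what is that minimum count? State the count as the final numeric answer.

1862

Adjacent pairs: AB = 19·2·10 = 380; BC = 2·10·19 = 380; CD = 10·19·19 = 3610; DE = 19·19·10 = 3610.
Length 3: A..C: k=1: 0+380+19·2·19=1102; k=2: 380+0+19·10·19=3990 → min 1102 | B..D: k=2: 0+3610+2·10·19=3990; k=3: 380+0+2·19·19=1102 → min 1102 | C..E: k=3: 0+3610+10·19·10=5510; k=4: 3610+0+10·19·10=5510 → min 5510.
Length 4: A..D: k=1: 0+1102+19·2·19=1824; k=2: 380+3610+19·10·19=7600; k=3: 1102+0+19·19·19=7961 → min 1824 | B..E: k=2: 0+5510+2·10·10=5710; k=3: 380+3610+2·19·10=4370; k=4: 1102+0+2·19·10=1482 → min 1482.
Length 5: A..E: k=1: 0+1482+19·2·10=1862; k=2: 380+5510+19·10·10=7790; k=3: 1102+3610+19·19·10=8322; k=4: 1824+0+19·19·10=5434 → min 1862.
Optimal parenthesization: (A(((BC)D)E)) with cost 1862.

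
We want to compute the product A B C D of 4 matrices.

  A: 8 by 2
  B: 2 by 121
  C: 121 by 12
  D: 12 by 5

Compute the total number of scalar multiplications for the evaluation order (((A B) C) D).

(A B): 8×2 by 2×121 → 8×121, cost 8·2·121 = 1936
((A B) C): 8×121 by 121×12 → 8×12, cost 8·121·12 = 11616; cumulative 13552
(((A B) C) D): 8×12 by 12×5 → 8×5, cost 8·12·5 = 480; cumulative 14032
Total: 14032 scalar multiplications.

14032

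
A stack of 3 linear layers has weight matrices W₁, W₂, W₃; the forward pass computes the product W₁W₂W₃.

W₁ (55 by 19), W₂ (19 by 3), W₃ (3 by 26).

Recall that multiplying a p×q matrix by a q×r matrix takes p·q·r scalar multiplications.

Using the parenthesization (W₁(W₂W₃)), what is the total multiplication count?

28652

(W₂W₃): 19×3 by 3×26 → 19×26, cost 19·3·26 = 1482
(W₁(W₂W₃)): 55×19 by 19×26 → 55×26, cost 55·19·26 = 27170; cumulative 28652
Total: 28652 scalar multiplications.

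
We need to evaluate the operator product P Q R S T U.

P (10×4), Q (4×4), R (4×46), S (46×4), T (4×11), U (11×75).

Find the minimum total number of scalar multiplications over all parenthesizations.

Adjacent pairs: PQ = 10·4·4 = 160; QR = 4·4·46 = 736; RS = 4·46·4 = 736; ST = 46·4·11 = 2024; TU = 4·11·75 = 3300.
Length 3: P..R: k=1: 0+736+10·4·46=2576; k=2: 160+0+10·4·46=2000 → min 2000 | Q..S: k=2: 0+736+4·4·4=800; k=3: 736+0+4·46·4=1472 → min 800 | R..T: k=3: 0+2024+4·46·11=4048; k=4: 736+0+4·4·11=912 → min 912 | S..U: k=4: 0+3300+46·4·75=17100; k=5: 2024+0+46·11·75=39974 → min 17100.
Length 4: P..S: k=1: 0+800+10·4·4=960; k=2: 160+736+10·4·4=1056; k=3: 2000+0+10·46·4=3840 → min 960 | Q..T: k=2: 0+912+4·4·11=1088; k=3: 736+2024+4·46·11=4784; k=4: 800+0+4·4·11=976 → min 976 | R..U: k=3: 0+17100+4·46·75=30900; k=4: 736+3300+4·4·75=5236; k=5: 912+0+4·11·75=4212 → min 4212.
Length 5: P..T: k=1: 0+976+10·4·11=1416; k=2: 160+912+10·4·11=1512; k=3: 2000+2024+10·46·11=9084; k=4: 960+0+10·4·11=1400 → min 1400 | Q..U: k=2: 0+4212+4·4·75=5412; k=3: 736+17100+4·46·75=31636; k=4: 800+3300+4·4·75=5300; k=5: 976+0+4·11·75=4276 → min 4276.
Length 6: P..U: k=1: 0+4276+10·4·75=7276; k=2: 160+4212+10·4·75=7372; k=3: 2000+17100+10·46·75=53600; k=4: 960+3300+10·4·75=7260; k=5: 1400+0+10·11·75=9650 → min 7260.
Optimal order: ((P (Q (R S))) (T U)) with cost 7260.

7260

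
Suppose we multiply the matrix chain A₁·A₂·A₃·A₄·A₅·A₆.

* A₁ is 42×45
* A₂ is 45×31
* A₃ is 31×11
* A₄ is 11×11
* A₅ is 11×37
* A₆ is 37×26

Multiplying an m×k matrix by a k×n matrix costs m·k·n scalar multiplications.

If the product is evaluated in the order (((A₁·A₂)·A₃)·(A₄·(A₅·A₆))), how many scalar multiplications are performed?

(A₁·A₂): 42×45 by 45×31 → 42×31, cost 42·45·31 = 58590
((A₁·A₂)·A₃): 42×31 by 31×11 → 42×11, cost 42·31·11 = 14322; cumulative 72912
(A₅·A₆): 11×37 by 37×26 → 11×26, cost 11·37·26 = 10582
(A₄·(A₅·A₆)): 11×11 by 11×26 → 11×26, cost 11·11·26 = 3146; cumulative 13728
(((A₁·A₂)·A₃)·(A₄·(A₅·A₆))): 42×11 by 11×26 → 42×26, cost 42·11·26 = 12012; cumulative 98652
Total: 98652 scalar multiplications.

98652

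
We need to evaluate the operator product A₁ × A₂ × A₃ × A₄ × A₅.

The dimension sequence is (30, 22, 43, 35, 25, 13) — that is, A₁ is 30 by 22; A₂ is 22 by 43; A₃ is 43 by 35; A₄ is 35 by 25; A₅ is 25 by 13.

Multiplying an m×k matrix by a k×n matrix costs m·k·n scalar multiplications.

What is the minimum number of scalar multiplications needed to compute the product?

Adjacent pairs: A₁A₂ = 30·22·43 = 28380; A₂A₃ = 22·43·35 = 33110; A₃A₄ = 43·35·25 = 37625; A₄A₅ = 35·25·13 = 11375.
Length 3: A₁..A₃: k=1: 0+33110+30·22·35=56210; k=2: 28380+0+30·43·35=73530 → min 56210 | A₂..A₄: k=2: 0+37625+22·43·25=61275; k=3: 33110+0+22·35·25=52360 → min 52360 | A₃..A₅: k=3: 0+11375+43·35·13=30940; k=4: 37625+0+43·25·13=51600 → min 30940.
Length 4: A₁..A₄: k=1: 0+52360+30·22·25=68860; k=2: 28380+37625+30·43·25=98255; k=3: 56210+0+30·35·25=82460 → min 68860 | A₂..A₅: k=2: 0+30940+22·43·13=43238; k=3: 33110+11375+22·35·13=54495; k=4: 52360+0+22·25·13=59510 → min 43238.
Length 5: A₁..A₅: k=1: 0+43238+30·22·13=51818; k=2: 28380+30940+30·43·13=76090; k=3: 56210+11375+30·35·13=81235; k=4: 68860+0+30·25·13=78610 → min 51818.
Optimal order: (A₁ × (A₂ × (A₃ × (A₄ × A₅)))) with cost 51818.

51818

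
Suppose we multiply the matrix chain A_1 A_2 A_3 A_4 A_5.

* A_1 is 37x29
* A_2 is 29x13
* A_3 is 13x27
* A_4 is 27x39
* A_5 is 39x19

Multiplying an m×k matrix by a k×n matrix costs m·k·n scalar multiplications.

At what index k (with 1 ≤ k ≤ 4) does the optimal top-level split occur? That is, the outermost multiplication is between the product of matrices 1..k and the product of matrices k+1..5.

Adjacent pairs: A_1A_2 = 37·29·13 = 13949; A_2A_3 = 29·13·27 = 10179; A_3A_4 = 13·27·39 = 13689; A_4A_5 = 27·39·19 = 20007.
Length 3: A_1..A_3: k=1: 0+10179+37·29·27=39150; k=2: 13949+0+37·13·27=26936 → min 26936 | A_2..A_4: k=2: 0+13689+29·13·39=28392; k=3: 10179+0+29·27·39=40716 → min 28392 | A_3..A_5: k=3: 0+20007+13·27·19=26676; k=4: 13689+0+13·39·19=23322 → min 23322.
Length 4: A_1..A_4: k=1: 0+28392+37·29·39=70239; k=2: 13949+13689+37·13·39=46397; k=3: 26936+0+37·27·39=65897 → min 46397 | A_2..A_5: k=2: 0+23322+29·13·19=30485; k=3: 10179+20007+29·27·19=45063; k=4: 28392+0+29·39·19=49881 → min 30485.
Top-level splits: k=1: (A_1..A_1)·(A_2..A_5) → 0+30485+37·29·19 = 50872; k=2: (A_1..A_2)·(A_3..A_5) → 13949+23322+37·13·19 = 46410; k=3: (A_1..A_3)·(A_4..A_5) → 26936+20007+37·27·19 = 65924; k=4: (A_1..A_4)·(A_5..A_5) → 46397+0+37·39·19 = 73814.
Best split is after A_2, i.e. k = 2.

2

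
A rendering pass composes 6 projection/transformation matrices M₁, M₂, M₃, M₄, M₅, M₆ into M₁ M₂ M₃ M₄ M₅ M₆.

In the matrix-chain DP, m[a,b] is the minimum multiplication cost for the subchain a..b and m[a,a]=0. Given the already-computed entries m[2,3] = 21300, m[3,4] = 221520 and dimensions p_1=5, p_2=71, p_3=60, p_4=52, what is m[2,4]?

m[2,4] = min over k∈[2,3] of m[2,k]+m[k+1,4]+p_{1}·p_k·p_{4}.
k=2: 0 + 221520 + 5·71·52 = 239980; k=3: 21300 + 0 + 5·60·52 = 36900.
Minimum: 36900 at k=3.

36900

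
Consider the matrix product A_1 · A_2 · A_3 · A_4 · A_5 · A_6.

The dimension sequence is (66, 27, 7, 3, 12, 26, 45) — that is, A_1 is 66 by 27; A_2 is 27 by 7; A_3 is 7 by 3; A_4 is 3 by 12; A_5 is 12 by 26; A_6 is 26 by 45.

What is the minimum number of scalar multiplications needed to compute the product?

Adjacent pairs: A_1A_2 = 66·27·7 = 12474; A_2A_3 = 27·7·3 = 567; A_3A_4 = 7·3·12 = 252; A_4A_5 = 3·12·26 = 936; A_5A_6 = 12·26·45 = 14040.
Length 3: A_1..A_3: k=1: 0+567+66·27·3=5913; k=2: 12474+0+66·7·3=13860 → min 5913 | A_2..A_4: k=2: 0+252+27·7·12=2520; k=3: 567+0+27·3·12=1539 → min 1539 | A_3..A_5: k=3: 0+936+7·3·26=1482; k=4: 252+0+7·12·26=2436 → min 1482 | A_4..A_6: k=4: 0+14040+3·12·45=15660; k=5: 936+0+3·26·45=4446 → min 4446.
Length 4: A_1..A_4: k=1: 0+1539+66·27·12=22923; k=2: 12474+252+66·7·12=18270; k=3: 5913+0+66·3·12=8289 → min 8289 | A_2..A_5: k=2: 0+1482+27·7·26=6396; k=3: 567+936+27·3·26=3609; k=4: 1539+0+27·12·26=9963 → min 3609 | A_3..A_6: k=3: 0+4446+7·3·45=5391; k=4: 252+14040+7·12·45=18072; k=5: 1482+0+7·26·45=9672 → min 5391.
Length 5: A_1..A_5: k=1: 0+3609+66·27·26=49941; k=2: 12474+1482+66·7·26=25968; k=3: 5913+936+66·3·26=11997; k=4: 8289+0+66·12·26=28881 → min 11997 | A_2..A_6: k=2: 0+5391+27·7·45=13896; k=3: 567+4446+27·3·45=8658; k=4: 1539+14040+27·12·45=30159; k=5: 3609+0+27·26·45=35199 → min 8658.
Length 6: A_1..A_6: k=1: 0+8658+66·27·45=88848; k=2: 12474+5391+66·7·45=38655; k=3: 5913+4446+66·3·45=19269; k=4: 8289+14040+66·12·45=57969; k=5: 11997+0+66·26·45=89217 → min 19269.
Optimal order: ((A_1 · (A_2 · A_3)) · ((A_4 · A_5) · A_6)) with cost 19269.

19269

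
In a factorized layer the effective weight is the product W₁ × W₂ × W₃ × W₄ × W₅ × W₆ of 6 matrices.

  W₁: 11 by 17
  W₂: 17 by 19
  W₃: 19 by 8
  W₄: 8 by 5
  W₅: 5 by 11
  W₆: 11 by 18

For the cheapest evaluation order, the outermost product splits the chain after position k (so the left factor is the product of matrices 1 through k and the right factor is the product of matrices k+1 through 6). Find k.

Adjacent pairs: W₁W₂ = 11·17·19 = 3553; W₂W₃ = 17·19·8 = 2584; W₃W₄ = 19·8·5 = 760; W₄W₅ = 8·5·11 = 440; W₅W₆ = 5·11·18 = 990.
Length 3: W₁..W₃: k=1: 0+2584+11·17·8=4080; k=2: 3553+0+11·19·8=5225 → min 4080 | W₂..W₄: k=2: 0+760+17·19·5=2375; k=3: 2584+0+17·8·5=3264 → min 2375 | W₃..W₅: k=3: 0+440+19·8·11=2112; k=4: 760+0+19·5·11=1805 → min 1805 | W₄..W₆: k=4: 0+990+8·5·18=1710; k=5: 440+0+8·11·18=2024 → min 1710.
Length 4: W₁..W₄: k=1: 0+2375+11·17·5=3310; k=2: 3553+760+11·19·5=5358; k=3: 4080+0+11·8·5=4520 → min 3310 | W₂..W₅: k=2: 0+1805+17·19·11=5358; k=3: 2584+440+17·8·11=4520; k=4: 2375+0+17·5·11=3310 → min 3310 | W₃..W₆: k=3: 0+1710+19·8·18=4446; k=4: 760+990+19·5·18=3460; k=5: 1805+0+19·11·18=5567 → min 3460.
Length 5: W₁..W₅: k=1: 0+3310+11·17·11=5367; k=2: 3553+1805+11·19·11=7657; k=3: 4080+440+11·8·11=5488; k=4: 3310+0+11·5·11=3915 → min 3915 | W₂..W₆: k=2: 0+3460+17·19·18=9274; k=3: 2584+1710+17·8·18=6742; k=4: 2375+990+17·5·18=4895; k=5: 3310+0+17·11·18=6676 → min 4895.
Top-level splits: k=1: (W₁..W₁)·(W₂..W₆) → 0+4895+11·17·18 = 8261; k=2: (W₁..W₂)·(W₃..W₆) → 3553+3460+11·19·18 = 10775; k=3: (W₁..W₃)·(W₄..W₆) → 4080+1710+11·8·18 = 7374; k=4: (W₁..W₄)·(W₅..W₆) → 3310+990+11·5·18 = 5290; k=5: (W₁..W₅)·(W₆..W₆) → 3915+0+11·11·18 = 6093.
Best split is after W₄, i.e. k = 4.

4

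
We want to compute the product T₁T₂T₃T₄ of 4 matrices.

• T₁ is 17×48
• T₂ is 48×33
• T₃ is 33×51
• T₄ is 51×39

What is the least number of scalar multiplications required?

89352

Adjacent pairs: T₁T₂ = 17·48·33 = 26928; T₂T₃ = 48·33·51 = 80784; T₃T₄ = 33·51·39 = 65637.
Length 3: T₁..T₃: k=1: 0+80784+17·48·51=122400; k=2: 26928+0+17·33·51=55539 → min 55539 | T₂..T₄: k=2: 0+65637+48·33·39=127413; k=3: 80784+0+48·51·39=176256 → min 127413.
Length 4: T₁..T₄: k=1: 0+127413+17·48·39=159237; k=2: 26928+65637+17·33·39=114444; k=3: 55539+0+17·51·39=89352 → min 89352.
Optimal order: (((T₁T₂)T₃)T₄) with cost 89352.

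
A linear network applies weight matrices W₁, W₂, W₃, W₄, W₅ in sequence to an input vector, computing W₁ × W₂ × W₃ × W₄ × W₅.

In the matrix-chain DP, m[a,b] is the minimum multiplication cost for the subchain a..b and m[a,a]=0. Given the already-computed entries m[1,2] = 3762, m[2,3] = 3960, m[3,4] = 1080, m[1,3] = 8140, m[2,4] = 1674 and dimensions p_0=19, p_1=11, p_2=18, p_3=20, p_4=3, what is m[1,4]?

m[1,4] = min over k∈[1,3] of m[1,k]+m[k+1,4]+p_{0}·p_k·p_{4}.
k=1: 0 + 1674 + 19·11·3 = 2301; k=2: 3762 + 1080 + 19·18·3 = 5868; k=3: 8140 + 0 + 19·20·3 = 9280.
Minimum: 2301 at k=1.

2301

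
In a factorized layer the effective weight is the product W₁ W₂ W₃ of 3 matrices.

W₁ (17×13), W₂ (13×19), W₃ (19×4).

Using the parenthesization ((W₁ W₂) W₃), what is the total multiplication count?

(W₁ W₂): 17×13 by 13×19 → 17×19, cost 17·13·19 = 4199
((W₁ W₂) W₃): 17×19 by 19×4 → 17×4, cost 17·19·4 = 1292; cumulative 5491
Total: 5491 scalar multiplications.

5491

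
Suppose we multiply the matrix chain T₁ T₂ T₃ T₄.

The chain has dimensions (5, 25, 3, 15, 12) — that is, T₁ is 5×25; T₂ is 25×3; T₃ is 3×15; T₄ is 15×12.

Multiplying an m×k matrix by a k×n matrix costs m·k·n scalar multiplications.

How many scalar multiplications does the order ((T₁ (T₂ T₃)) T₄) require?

3900

(T₂ T₃): 25×3 by 3×15 → 25×15, cost 25·3·15 = 1125
(T₁ (T₂ T₃)): 5×25 by 25×15 → 5×15, cost 5·25·15 = 1875; cumulative 3000
((T₁ (T₂ T₃)) T₄): 5×15 by 15×12 → 5×12, cost 5·15·12 = 900; cumulative 3900
Total: 3900 scalar multiplications.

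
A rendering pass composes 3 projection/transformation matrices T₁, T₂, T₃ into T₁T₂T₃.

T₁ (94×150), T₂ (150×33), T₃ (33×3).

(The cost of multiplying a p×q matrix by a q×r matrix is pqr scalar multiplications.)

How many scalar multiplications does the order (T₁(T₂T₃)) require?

57150

(T₂T₃): 150×33 by 33×3 → 150×3, cost 150·33·3 = 14850
(T₁(T₂T₃)): 94×150 by 150×3 → 94×3, cost 94·150·3 = 42300; cumulative 57150
Total: 57150 scalar multiplications.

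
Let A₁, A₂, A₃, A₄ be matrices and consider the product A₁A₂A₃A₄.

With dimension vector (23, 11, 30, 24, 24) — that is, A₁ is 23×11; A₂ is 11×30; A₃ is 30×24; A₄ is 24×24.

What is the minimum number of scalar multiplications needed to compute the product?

20328

Adjacent pairs: A₁A₂ = 23·11·30 = 7590; A₂A₃ = 11·30·24 = 7920; A₃A₄ = 30·24·24 = 17280.
Length 3: A₁..A₃: k=1: 0+7920+23·11·24=13992; k=2: 7590+0+23·30·24=24150 → min 13992 | A₂..A₄: k=2: 0+17280+11·30·24=25200; k=3: 7920+0+11·24·24=14256 → min 14256.
Length 4: A₁..A₄: k=1: 0+14256+23·11·24=20328; k=2: 7590+17280+23·30·24=41430; k=3: 13992+0+23·24·24=27240 → min 20328.
Optimal order: (A₁((A₂A₃)A₄)) with cost 20328.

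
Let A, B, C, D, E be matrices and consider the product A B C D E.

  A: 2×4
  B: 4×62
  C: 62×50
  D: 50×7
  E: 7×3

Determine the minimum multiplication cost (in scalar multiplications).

Adjacent pairs: AB = 2·4·62 = 496; BC = 4·62·50 = 12400; CD = 62·50·7 = 21700; DE = 50·7·3 = 1050.
Length 3: A..C: k=1: 0+12400+2·4·50=12800; k=2: 496+0+2·62·50=6696 → min 6696 | B..D: k=2: 0+21700+4·62·7=23436; k=3: 12400+0+4·50·7=13800 → min 13800 | C..E: k=3: 0+1050+62·50·3=10350; k=4: 21700+0+62·7·3=23002 → min 10350.
Length 4: A..D: k=1: 0+13800+2·4·7=13856; k=2: 496+21700+2·62·7=23064; k=3: 6696+0+2·50·7=7396 → min 7396 | B..E: k=2: 0+10350+4·62·3=11094; k=3: 12400+1050+4·50·3=14050; k=4: 13800+0+4·7·3=13884 → min 11094.
Length 5: A..E: k=1: 0+11094+2·4·3=11118; k=2: 496+10350+2·62·3=11218; k=3: 6696+1050+2·50·3=8046; k=4: 7396+0+2·7·3=7438 → min 7438.
Optimal order: ((((A B) C) D) E) with cost 7438.

7438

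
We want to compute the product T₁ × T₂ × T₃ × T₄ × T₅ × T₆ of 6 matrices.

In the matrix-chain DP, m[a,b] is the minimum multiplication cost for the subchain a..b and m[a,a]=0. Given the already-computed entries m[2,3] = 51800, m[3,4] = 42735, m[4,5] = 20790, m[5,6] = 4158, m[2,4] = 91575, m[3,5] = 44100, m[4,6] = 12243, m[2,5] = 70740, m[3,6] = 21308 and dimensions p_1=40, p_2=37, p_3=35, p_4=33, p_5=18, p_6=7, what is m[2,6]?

31668

m[2,6] = min over k∈[2,5] of m[2,k]+m[k+1,6]+p_{1}·p_k·p_{6}.
k=2: 0 + 21308 + 40·37·7 = 31668; k=3: 51800 + 12243 + 40·35·7 = 73843; k=4: 91575 + 4158 + 40·33·7 = 104973; k=5: 70740 + 0 + 40·18·7 = 75780.
Minimum: 31668 at k=2.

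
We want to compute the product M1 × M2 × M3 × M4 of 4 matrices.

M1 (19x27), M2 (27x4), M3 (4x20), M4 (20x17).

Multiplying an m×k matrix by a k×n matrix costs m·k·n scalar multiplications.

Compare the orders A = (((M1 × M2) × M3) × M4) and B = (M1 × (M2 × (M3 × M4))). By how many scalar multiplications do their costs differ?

Order A = (((M1 × M2) × M3) × M4): (M1 × M2): 19×27 by 27×4 → 19×4, cost 19·27·4 = 2052; ((M1 × M2) × M3): 19×4 by 4×20 → 19×20, cost 19·4·20 = 1520; cumulative 3572; (((M1 × M2) × M3) × M4): 19×20 by 20×17 → 19×17, cost 19·20·17 = 6460; cumulative 10032. Total 10032.
Order B = (M1 × (M2 × (M3 × M4))): (M3 × M4): 4×20 by 20×17 → 4×17, cost 4·20·17 = 1360; (M2 × (M3 × M4)): 27×4 by 4×17 → 27×17, cost 27·4·17 = 1836; cumulative 3196; (M1 × (M2 × (M3 × M4))): 19×27 by 27×17 → 19×17, cost 19·27·17 = 8721; cumulative 11917. Total 11917.
Difference: |10032 − 11917| = 1885.

1885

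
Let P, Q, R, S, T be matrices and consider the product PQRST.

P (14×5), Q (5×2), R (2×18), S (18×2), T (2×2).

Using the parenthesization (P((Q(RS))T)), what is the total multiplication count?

(RS): 2×18 by 18×2 → 2×2, cost 2·18·2 = 72
(Q(RS)): 5×2 by 2×2 → 5×2, cost 5·2·2 = 20; cumulative 92
((Q(RS))T): 5×2 by 2×2 → 5×2, cost 5·2·2 = 20; cumulative 112
(P((Q(RS))T)): 14×5 by 5×2 → 14×2, cost 14·5·2 = 140; cumulative 252
Total: 252 scalar multiplications.

252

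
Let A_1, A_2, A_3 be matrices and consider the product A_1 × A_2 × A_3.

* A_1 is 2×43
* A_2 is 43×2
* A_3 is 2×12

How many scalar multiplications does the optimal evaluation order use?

220

Order (A_1 × (A_2 × A_3)): (A_2 × A_3): 43×2 by 2×12 → 43×12, cost 43·2·12 = 1032; (A_1 × (A_2 × A_3)): 2×43 by 43×12 → 2×12, cost 2·43·12 = 1032; cumulative 2064. Total 2064.
Order ((A_1 × A_2) × A_3): (A_1 × A_2): 2×43 by 43×2 → 2×2, cost 2·43·2 = 172; ((A_1 × A_2) × A_3): 2×2 by 2×12 → 2×12, cost 2·2·12 = 48; cumulative 220. Total 220.
Minimum: 220.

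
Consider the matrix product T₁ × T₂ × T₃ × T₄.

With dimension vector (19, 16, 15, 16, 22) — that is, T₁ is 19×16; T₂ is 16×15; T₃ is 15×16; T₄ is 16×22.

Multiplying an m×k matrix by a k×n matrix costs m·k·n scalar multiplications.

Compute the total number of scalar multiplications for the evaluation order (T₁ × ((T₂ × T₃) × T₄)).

16160

(T₂ × T₃): 16×15 by 15×16 → 16×16, cost 16·15·16 = 3840
((T₂ × T₃) × T₄): 16×16 by 16×22 → 16×22, cost 16·16·22 = 5632; cumulative 9472
(T₁ × ((T₂ × T₃) × T₄)): 19×16 by 16×22 → 19×22, cost 19·16·22 = 6688; cumulative 16160
Total: 16160 scalar multiplications.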